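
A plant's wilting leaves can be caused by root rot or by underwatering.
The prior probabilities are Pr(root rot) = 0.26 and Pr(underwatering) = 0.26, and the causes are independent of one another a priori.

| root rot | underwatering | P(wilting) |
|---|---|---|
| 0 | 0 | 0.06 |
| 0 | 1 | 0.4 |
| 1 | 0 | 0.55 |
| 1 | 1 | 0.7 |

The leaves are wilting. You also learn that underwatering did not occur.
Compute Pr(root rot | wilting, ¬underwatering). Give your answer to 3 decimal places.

Pr(root rot | wilting, ¬underwatering) ≈ 0.763

P(wilting | ¬underwatering) = 0.06*0.74 + 0.55*0.26 = 0.044400 + 0.143000 = 0.187400
The root rot-present share is 0.55*0.26 = 0.143000.
So P(root rot | wilting, ¬underwatering) = 0.143000/0.187400 ≈ 0.763.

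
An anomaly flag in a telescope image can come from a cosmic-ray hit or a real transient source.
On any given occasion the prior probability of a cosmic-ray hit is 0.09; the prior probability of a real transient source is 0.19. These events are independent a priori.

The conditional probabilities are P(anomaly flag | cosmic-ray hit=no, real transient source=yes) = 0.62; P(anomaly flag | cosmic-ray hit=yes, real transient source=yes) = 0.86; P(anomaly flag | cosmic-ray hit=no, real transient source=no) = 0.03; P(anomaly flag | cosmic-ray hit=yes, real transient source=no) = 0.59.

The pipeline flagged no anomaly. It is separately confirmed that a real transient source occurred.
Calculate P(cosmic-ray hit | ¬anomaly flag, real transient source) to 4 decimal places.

P(cosmic-ray hit | ¬anomaly flag, real transient source) ≈ 0.0352

Weight on cosmic-ray hit=true, given the evidence: 0.14*0.09 = 0.012600
Normalizer over all consistent configurations: 0.38*0.91 + 0.14*0.09 = 0.358400
Posterior = 0.012600 / 0.358400 ≈ 0.0352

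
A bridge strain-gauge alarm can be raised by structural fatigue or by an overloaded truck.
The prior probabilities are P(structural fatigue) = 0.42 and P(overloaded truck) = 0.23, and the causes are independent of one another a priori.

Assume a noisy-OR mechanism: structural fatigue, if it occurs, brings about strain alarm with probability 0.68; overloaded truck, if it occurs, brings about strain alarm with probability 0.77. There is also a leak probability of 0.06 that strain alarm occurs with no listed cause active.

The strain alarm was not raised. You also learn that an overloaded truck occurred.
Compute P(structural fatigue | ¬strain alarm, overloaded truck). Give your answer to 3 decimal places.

Under noisy-OR, P(strain alarm | causes) = 1 − (1−0.06)·∏(1−qᵢ) over the active causes.
Sum P(¬strain alarm|·) weighted by the priors over both values of structural fatigue:
  P(¬strain alarm | overloaded truck) = 0.2162×0.58 + 0.069184×0.42
        = 0.125396 + 0.029057 = 0.154453
Configurations with structural fatigue contribute 0.029057, so
  P(structural fatigue | ¬strain alarm, overloaded truck) = 0.029057 / 0.154453 ≈ 0.188

P(structural fatigue | ¬strain alarm, overloaded truck) ≈ 0.188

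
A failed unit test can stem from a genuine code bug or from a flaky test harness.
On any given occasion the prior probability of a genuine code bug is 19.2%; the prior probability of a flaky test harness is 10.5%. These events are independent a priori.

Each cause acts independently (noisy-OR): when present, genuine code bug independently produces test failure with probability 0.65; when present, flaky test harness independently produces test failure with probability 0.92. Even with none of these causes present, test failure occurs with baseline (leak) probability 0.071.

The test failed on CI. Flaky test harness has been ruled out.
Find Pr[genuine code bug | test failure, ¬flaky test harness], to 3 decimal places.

Pr[genuine code bug | test failure, ¬flaky test harness] ≈ 0.693

Under noisy-OR, P(test failure | causes) = 1 − (1−0.071)·∏(1−qᵢ) over the active causes.
By total probability over both values of genuine code bug:
  P(test failure | ¬flaky test harness) = 0.071*0.808 + 0.67485*0.192
        = 0.057368 + 0.129571 = 0.186939
Configurations with genuine code bug contribute 0.129571, so
  P(genuine code bug | test failure, ¬flaky test harness) = 0.129571 / 0.186939 ≈ 0.693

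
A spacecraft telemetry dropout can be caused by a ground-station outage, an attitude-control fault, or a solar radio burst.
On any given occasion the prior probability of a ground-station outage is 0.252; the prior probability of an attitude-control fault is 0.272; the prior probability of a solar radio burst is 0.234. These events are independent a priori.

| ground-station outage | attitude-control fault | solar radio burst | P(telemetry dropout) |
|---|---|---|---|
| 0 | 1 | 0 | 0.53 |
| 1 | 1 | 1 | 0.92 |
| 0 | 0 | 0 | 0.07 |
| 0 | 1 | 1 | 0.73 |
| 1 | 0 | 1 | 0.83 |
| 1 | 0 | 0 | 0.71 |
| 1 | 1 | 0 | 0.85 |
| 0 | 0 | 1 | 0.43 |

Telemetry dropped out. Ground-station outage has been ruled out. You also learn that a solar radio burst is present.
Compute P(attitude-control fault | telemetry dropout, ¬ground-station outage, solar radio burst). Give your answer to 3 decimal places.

By total probability over both values of attitude-control fault:
  P(telemetry dropout | ¬ground-station outage, solar radio burst) = 0.43*0.728 + 0.73*0.272
        = 0.313040 + 0.198560 = 0.511600
Configurations with attitude-control fault contribute 0.198560, so
  P(attitude-control fault | telemetry dropout, ¬ground-station outage, solar radio burst) = 0.198560 / 0.511600 ≈ 0.388

P(attitude-control fault | telemetry dropout, ¬ground-station outage, solar radio burst) ≈ 0.388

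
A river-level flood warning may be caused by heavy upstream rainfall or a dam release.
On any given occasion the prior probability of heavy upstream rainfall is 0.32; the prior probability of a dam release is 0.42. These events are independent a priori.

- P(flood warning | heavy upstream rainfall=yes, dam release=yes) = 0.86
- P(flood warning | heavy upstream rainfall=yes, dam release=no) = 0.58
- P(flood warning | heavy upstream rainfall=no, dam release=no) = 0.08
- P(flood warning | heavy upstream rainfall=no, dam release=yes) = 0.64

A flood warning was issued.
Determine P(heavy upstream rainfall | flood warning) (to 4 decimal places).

P(heavy upstream rainfall | flood warning) ≈ 0.5102

P(flood warning) = 0.08·0.68·0.58 + 0.64·0.68·0.42 + 0.58·0.32·0.58 + 0.86·0.32·0.42 = 0.031552 + 0.182784 + 0.107648 + 0.115584 = 0.437568
The heavy upstream rainfall-present share is 0.107648 + 0.115584 = 0.223232.
So P(heavy upstream rainfall | flood warning) = 0.223232/0.437568 ≈ 0.5102.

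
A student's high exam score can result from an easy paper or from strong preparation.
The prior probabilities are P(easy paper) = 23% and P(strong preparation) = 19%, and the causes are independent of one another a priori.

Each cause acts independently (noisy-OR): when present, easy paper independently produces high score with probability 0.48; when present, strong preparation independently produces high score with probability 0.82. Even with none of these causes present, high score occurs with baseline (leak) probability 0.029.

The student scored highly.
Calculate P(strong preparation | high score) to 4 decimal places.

Under noisy-OR, P(high score | causes) = 1 − (1−0.029)·∏(1−qᵢ) over the active causes.
Sum P(high score|·) weighted by the priors over the 4 (easy paper, strong preparation) configurations:
  P(high score) = 0.029*0.77*0.81 + 0.82522*0.77*0.19 + 0.49508*0.23*0.81 + 0.909114*0.23*0.19
        = 0.018087 + 0.120730 + 0.092233 + 0.039728 = 0.270778
The terms with strong preparation present sum to 0.160458, so
  P(strong preparation | high score) = 0.160458 / 0.270778 ≈ 0.5926

P(strong preparation | high score) ≈ 0.5926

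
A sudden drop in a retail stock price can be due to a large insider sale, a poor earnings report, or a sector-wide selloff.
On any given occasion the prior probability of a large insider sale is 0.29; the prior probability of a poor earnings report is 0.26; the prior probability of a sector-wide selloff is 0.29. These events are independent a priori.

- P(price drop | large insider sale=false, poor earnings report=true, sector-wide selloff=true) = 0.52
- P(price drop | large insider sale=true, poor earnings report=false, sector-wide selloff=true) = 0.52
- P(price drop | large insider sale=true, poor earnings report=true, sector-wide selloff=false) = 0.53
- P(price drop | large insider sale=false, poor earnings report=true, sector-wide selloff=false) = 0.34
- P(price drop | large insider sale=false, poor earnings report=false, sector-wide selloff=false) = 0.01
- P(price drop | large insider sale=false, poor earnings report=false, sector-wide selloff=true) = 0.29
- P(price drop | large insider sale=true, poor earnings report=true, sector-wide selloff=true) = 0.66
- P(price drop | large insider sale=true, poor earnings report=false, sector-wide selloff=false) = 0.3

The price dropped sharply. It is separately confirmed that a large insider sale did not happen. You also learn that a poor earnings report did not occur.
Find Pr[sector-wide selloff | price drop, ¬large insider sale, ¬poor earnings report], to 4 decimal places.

P(price drop | ¬large insider sale, ¬poor earnings report) = 0.01*0.71 + 0.29*0.29 = 0.007100 + 0.084100 = 0.091200
Restricting to configurations with sector-wide selloff present: 0.29*0.29 = 0.084100.
So P(sector-wide selloff | price drop, ¬large insider sale, ¬poor earnings report) = 0.084100/0.091200 ≈ 0.9221.

Pr[sector-wide selloff | price drop, ¬large insider sale, ¬poor earnings report] ≈ 0.9221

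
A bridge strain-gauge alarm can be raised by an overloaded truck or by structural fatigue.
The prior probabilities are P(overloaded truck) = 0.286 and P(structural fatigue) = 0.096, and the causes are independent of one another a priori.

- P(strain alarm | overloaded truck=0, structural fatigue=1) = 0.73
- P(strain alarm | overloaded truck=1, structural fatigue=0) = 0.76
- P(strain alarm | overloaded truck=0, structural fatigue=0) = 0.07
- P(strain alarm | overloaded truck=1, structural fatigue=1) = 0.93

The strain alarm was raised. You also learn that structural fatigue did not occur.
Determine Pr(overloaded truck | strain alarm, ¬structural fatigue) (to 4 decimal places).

Pr(overloaded truck | strain alarm, ¬structural fatigue) ≈ 0.8130

Weight on overloaded truck=true, given the evidence: 0.76·0.286 = 0.217360
Normalizer over all consistent configurations: 0.07·0.714 + 0.76·0.286 = 0.267340
Posterior = 0.217360 / 0.267340 ≈ 0.8130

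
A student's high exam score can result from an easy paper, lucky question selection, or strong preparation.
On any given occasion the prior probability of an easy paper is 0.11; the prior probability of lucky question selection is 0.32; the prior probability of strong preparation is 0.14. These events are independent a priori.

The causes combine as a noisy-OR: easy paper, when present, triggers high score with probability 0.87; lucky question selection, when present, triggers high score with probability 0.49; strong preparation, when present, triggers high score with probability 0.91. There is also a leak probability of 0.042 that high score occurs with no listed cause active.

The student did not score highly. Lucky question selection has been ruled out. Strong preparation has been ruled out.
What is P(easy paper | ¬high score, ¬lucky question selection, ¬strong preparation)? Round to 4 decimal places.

Under noisy-OR, P(high score | causes) = 1 − (1−0.042)·∏(1−qᵢ) over the active causes.
P(¬high score | ¬lucky question selection, ¬strong preparation) = 0.958×0.89 + 0.12454×0.11 = 0.852620 + 0.013699 = 0.866319
Restricting to configurations with easy paper present: 0.12454×0.11 = 0.013699.
P(easy paper | ¬high score, ¬lucky question selection, ¬strong preparation) = 0.013699 / 0.866319 ≈ 0.0158

P(easy paper | ¬high score, ¬lucky question selection, ¬strong preparation) ≈ 0.0158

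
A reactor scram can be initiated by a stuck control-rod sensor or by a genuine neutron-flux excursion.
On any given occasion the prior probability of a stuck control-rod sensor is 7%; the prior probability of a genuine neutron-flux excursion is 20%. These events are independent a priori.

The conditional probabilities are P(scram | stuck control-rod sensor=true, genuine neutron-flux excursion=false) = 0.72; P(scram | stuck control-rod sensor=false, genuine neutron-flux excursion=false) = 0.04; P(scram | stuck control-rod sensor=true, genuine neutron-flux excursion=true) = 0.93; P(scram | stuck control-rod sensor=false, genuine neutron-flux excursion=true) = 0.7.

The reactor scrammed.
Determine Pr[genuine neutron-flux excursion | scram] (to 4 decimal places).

P(scram) = 0.04*0.93*0.8 + 0.7*0.93*0.2 + 0.72*0.07*0.8 + 0.93*0.07*0.2 = 0.029760 + 0.130200 + 0.040320 + 0.013020 = 0.213300
The genuine neutron-flux excursion-present share is 0.130200 + 0.013020 = 0.143220.
So P(genuine neutron-flux excursion | scram) = 0.143220/0.213300 ≈ 0.6714.

Pr[genuine neutron-flux excursion | scram] ≈ 0.6714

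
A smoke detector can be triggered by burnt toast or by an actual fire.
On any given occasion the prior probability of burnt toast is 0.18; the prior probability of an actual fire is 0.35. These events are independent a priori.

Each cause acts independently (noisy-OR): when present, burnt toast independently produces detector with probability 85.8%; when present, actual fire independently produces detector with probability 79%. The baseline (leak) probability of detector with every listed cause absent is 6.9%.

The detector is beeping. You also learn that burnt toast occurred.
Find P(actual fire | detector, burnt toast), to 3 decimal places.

Under noisy-OR, P(detector | causes) = 1 − (1−0.069)·∏(1−qᵢ) over the active causes.
P(detector | burnt toast) = 0.867798*0.65 + 0.972238*0.35 = 0.564069 + 0.340283 = 0.904352
The actual fire-present share is 0.972238*0.35 = 0.340283.
Hence the posterior is 0.340283/0.904352 ≈ 0.376.

P(actual fire | detector, burnt toast) ≈ 0.376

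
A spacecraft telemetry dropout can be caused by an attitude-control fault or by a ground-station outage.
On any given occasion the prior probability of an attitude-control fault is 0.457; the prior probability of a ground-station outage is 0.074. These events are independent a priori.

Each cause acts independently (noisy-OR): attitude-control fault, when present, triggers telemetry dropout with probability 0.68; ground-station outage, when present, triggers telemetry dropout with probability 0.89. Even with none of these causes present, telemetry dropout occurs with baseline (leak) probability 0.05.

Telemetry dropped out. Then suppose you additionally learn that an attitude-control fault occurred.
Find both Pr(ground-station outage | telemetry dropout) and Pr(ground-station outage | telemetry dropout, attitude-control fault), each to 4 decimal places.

Under noisy-OR, P(telemetry dropout | causes) = 1 − (1−0.05)·∏(1−qᵢ) over the active causes.
P(telemetry dropout) = 0.05×0.543×0.926 + 0.8955×0.543×0.074 + 0.696×0.457×0.926 + 0.96656×0.457×0.074 = 0.025141 + 0.035983 + 0.294535 + 0.032687 = 0.388346
The ground-station outage-present share is 0.035983 + 0.032687 = 0.068670.
So P(ground-station outage | telemetry dropout) = 0.068670/0.388346 ≈ 0.1768.

With the extra evidence:
By total probability over both values of ground-station outage:
  P(telemetry dropout | attitude-control fault) = 0.696·0.926 + 0.96656·0.074
        = 0.644496 + 0.071525 = 0.716021
Keeping only the ground-station outage-present terms gives 0.071525, so
  P(ground-station outage | telemetry dropout, attitude-control fault) = 0.071525 / 0.716021 ≈ 0.0999
— attitude-control fault explains away the evidence for ground-station outage.

Pr(ground-station outage | telemetry dropout) ≈ 0.1768; Pr(ground-station outage | telemetry dropout, attitude-control fault) ≈ 0.0999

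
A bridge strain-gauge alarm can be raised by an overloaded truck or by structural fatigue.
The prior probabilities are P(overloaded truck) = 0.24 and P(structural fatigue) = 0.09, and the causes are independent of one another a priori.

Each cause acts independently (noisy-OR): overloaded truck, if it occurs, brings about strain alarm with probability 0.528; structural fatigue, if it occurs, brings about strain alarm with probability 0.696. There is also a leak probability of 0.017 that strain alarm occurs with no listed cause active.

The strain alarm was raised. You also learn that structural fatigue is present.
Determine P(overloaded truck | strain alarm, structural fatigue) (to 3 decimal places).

P(overloaded truck | strain alarm, structural fatigue) ≈ 0.279

Under noisy-OR, P(strain alarm | causes) = 1 − (1−0.017)·∏(1−qᵢ) over the active causes.
P(strain alarm | structural fatigue) = 0.701168×0.76 + 0.858951×0.24 = 0.532888 + 0.206148 = 0.739036
Restricting to configurations with overloaded truck present: 0.858951×0.24 = 0.206148.
P(overloaded truck | strain alarm, structural fatigue) = 0.206148 / 0.739036 ≈ 0.279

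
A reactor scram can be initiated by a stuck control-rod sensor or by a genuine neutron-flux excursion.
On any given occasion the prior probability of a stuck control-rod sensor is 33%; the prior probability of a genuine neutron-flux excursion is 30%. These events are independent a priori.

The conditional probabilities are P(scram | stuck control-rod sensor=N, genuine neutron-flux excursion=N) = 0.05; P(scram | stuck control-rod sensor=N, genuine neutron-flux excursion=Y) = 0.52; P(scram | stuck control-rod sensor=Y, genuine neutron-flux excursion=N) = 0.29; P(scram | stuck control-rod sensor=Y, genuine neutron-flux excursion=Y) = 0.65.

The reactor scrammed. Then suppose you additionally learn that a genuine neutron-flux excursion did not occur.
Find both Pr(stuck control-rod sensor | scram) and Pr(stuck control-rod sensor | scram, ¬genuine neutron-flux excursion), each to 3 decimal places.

Pr(stuck control-rod sensor | scram) ≈ 0.506; Pr(stuck control-rod sensor | scram, ¬genuine neutron-flux excursion) ≈ 0.741

Numerator (weight on configurations with stuck control-rod sensor): 0.066990 + 0.064350 = 0.131340
The normalizing constant is 0.05*0.67*0.7 + 0.52*0.67*0.3 + 0.29*0.33*0.7 + 0.65*0.33*0.3 = 0.259310
Posterior = 0.131340 / 0.259310 ≈ 0.506

With the extra evidence:
Sum P(scram|·) weighted by the priors over both values of stuck control-rod sensor:
  P(scram | ¬genuine neutron-flux excursion) = 0.05·0.67 + 0.29·0.33
        = 0.033500 + 0.095700 = 0.129200
Keeping only the stuck control-rod sensor-present terms gives 0.095700, so
  P(stuck control-rod sensor | scram, ¬genuine neutron-flux excursion) = 0.095700 / 0.129200 ≈ 0.741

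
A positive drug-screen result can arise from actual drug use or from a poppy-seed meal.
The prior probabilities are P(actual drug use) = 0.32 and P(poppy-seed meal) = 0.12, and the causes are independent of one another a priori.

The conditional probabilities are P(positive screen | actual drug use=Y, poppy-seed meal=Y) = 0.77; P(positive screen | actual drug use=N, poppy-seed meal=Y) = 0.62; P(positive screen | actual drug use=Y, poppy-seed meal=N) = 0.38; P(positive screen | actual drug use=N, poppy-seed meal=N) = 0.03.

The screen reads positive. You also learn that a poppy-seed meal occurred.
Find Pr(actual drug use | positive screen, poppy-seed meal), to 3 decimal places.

Pr(actual drug use | positive screen, poppy-seed meal) ≈ 0.369

Weight on actual drug use=true, given the evidence: 0.77*0.32 = 0.246400
Normalizer over all consistent configurations: 0.62*0.68 + 0.77*0.32 = 0.668000
P(actual drug use | positive screen, poppy-seed meal) = 0.246400/0.668000 ≈ 0.369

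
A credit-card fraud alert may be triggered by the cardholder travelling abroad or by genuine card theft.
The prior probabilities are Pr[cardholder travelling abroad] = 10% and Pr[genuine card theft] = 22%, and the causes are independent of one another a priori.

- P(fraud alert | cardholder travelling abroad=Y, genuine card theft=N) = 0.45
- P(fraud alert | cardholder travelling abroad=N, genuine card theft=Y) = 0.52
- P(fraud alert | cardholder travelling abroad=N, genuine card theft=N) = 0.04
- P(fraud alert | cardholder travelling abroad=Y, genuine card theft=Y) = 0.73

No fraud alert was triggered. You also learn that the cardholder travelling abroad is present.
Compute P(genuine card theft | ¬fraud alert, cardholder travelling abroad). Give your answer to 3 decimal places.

P(¬fraud alert | cardholder travelling abroad) = 0.55·0.78 + 0.27·0.22 = 0.429000 + 0.059400 = 0.488400
Restricting to configurations with genuine card theft present: 0.27·0.22 = 0.059400.
Hence the posterior is 0.059400/0.488400 ≈ 0.122.

P(genuine card theft | ¬fraud alert, cardholder travelling abroad) ≈ 0.122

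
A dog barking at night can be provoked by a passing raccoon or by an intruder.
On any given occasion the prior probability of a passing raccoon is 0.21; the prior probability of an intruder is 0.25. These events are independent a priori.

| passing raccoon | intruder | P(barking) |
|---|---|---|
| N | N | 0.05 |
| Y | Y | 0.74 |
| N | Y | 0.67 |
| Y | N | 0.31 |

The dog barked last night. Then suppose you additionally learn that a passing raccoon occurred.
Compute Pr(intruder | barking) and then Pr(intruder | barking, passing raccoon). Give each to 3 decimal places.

P(barking) = 0.05×0.79×0.75 + 0.67×0.79×0.25 + 0.31×0.21×0.75 + 0.74×0.21×0.25 = 0.029625 + 0.132325 + 0.048825 + 0.038850 = 0.249625
Restricting to configurations with intruder present: 0.132325 + 0.038850 = 0.171175.
P(intruder | barking) = 0.171175 / 0.249625 ≈ 0.686

With the extra evidence:
Weight on intruder=true, given the evidence: 0.74×0.25 = 0.185000
The normalizing constant is 0.31×0.75 + 0.74×0.25 = 0.417500
P(intruder | barking, passing raccoon) = 0.185000/0.417500 ≈ 0.443

Pr(intruder | barking) ≈ 0.686; Pr(intruder | barking, passing raccoon) ≈ 0.443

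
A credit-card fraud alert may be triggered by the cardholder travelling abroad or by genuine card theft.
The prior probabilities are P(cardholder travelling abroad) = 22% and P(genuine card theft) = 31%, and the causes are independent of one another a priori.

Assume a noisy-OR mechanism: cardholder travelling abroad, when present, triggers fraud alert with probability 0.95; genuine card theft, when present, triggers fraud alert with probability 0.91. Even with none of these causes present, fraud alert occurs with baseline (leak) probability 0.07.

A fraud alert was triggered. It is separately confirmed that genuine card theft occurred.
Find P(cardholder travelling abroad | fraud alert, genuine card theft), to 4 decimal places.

P(cardholder travelling abroad | fraud alert, genuine card theft) ≈ 0.2346

Under noisy-OR, P(fraud alert | causes) = 1 − (1−0.07)·∏(1−qᵢ) over the active causes.
Enumerate both values of cardholder travelling abroad and weight by the priors:
  P(fraud alert | genuine card theft) = 0.9163×0.78 + 0.995815×0.22
        = 0.714714 + 0.219079 = 0.933793
Keeping only the cardholder travelling abroad-present terms gives 0.219079, so
  P(cardholder travelling abroad | fraud alert, genuine card theft) = 0.219079 / 0.933793 ≈ 0.2346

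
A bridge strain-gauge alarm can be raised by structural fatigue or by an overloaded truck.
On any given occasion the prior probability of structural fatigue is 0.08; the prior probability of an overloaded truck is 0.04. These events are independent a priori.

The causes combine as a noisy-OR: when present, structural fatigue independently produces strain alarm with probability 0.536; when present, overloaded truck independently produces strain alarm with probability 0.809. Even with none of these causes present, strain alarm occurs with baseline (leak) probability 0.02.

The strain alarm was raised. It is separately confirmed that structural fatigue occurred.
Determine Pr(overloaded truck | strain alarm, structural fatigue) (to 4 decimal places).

Under noisy-OR, P(strain alarm | causes) = 1 − (1−0.02)·∏(1−qᵢ) over the active causes.
For the numerator, keep only overloaded truck=true terms: 0.913148*0.04 = 0.036526
The normalizing constant is 0.54528*0.96 + 0.913148*0.04 = 0.559995
P(overloaded truck | strain alarm, structural fatigue) = 0.036526/0.559995 ≈ 0.0652

Pr(overloaded truck | strain alarm, structural fatigue) ≈ 0.0652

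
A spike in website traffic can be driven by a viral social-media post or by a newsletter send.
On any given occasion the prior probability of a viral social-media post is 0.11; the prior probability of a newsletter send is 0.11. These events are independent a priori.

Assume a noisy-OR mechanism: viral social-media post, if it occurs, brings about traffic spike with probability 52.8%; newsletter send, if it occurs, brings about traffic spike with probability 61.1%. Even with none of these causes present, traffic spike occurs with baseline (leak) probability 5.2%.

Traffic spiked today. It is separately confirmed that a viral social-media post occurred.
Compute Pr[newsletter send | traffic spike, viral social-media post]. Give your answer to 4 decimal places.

Pr[newsletter send | traffic spike, viral social-media post] ≈ 0.1559

Under noisy-OR, P(traffic spike | causes) = 1 − (1−0.052)·∏(1−qᵢ) over the active causes.
Numerator (weight on configurations with newsletter send): 0.82594*0.11 = 0.090853
Normalizer over all consistent configurations: 0.552544*0.89 + 0.82594*0.11 = 0.582617
P(newsletter send | traffic spike, viral social-media post) = 0.090853/0.582617 ≈ 0.1559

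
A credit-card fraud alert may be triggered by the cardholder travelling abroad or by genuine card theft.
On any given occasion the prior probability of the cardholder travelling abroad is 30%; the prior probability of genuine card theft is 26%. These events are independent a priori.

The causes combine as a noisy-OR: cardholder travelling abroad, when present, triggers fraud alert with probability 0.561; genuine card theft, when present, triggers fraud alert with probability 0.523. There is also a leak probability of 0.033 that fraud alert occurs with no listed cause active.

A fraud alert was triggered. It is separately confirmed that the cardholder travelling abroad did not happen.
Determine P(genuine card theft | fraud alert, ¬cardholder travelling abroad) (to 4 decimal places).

P(genuine card theft | fraud alert, ¬cardholder travelling abroad) ≈ 0.8515

Under noisy-OR, P(fraud alert | causes) = 1 − (1−0.033)·∏(1−qᵢ) over the active causes.
By total probability over both values of genuine card theft:
  P(fraud alert | ¬cardholder travelling abroad) = 0.033*0.74 + 0.538741*0.26
        = 0.024420 + 0.140073 = 0.164493
The terms with genuine card theft present sum to 0.140073, so
  P(genuine card theft | fraud alert, ¬cardholder travelling abroad) = 0.140073 / 0.164493 ≈ 0.8515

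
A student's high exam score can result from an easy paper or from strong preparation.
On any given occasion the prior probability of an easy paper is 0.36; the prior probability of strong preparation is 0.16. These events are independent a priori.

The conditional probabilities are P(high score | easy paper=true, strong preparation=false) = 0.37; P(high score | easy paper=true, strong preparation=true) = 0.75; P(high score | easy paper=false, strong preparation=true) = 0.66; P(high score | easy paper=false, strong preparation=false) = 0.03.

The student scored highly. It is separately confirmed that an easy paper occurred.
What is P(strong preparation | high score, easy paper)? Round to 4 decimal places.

P(strong preparation | high score, easy paper) ≈ 0.2786

By total probability over both values of strong preparation:
  P(high score | easy paper) = 0.37×0.84 + 0.75×0.16
        = 0.310800 + 0.120000 = 0.430800
Configurations with strong preparation contribute 0.120000, so
  P(strong preparation | high score, easy paper) = 0.120000 / 0.430800 ≈ 0.2786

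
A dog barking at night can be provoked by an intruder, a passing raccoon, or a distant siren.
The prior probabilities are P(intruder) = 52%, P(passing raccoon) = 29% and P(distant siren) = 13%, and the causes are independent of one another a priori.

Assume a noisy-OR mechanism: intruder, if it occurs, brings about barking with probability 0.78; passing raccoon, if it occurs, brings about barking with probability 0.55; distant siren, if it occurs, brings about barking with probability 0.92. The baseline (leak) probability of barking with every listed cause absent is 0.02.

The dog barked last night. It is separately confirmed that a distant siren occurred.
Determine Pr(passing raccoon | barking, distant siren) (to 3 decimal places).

Pr(passing raccoon | barking, distant siren) ≈ 0.295

Under noisy-OR, P(barking | causes) = 1 − (1−0.02)·∏(1−qᵢ) over the active causes.
Enumerate the 4 (intruder, passing raccoon) configurations and weight by the priors:
  P(barking | distant siren) = 0.9216·0.48·0.71 + 0.96472·0.48·0.29 + 0.982752·0.52·0.71 + 0.992238·0.52·0.29
        = 0.314081 + 0.134289 + 0.362832 + 0.149629 = 0.960831
The terms with passing raccoon present sum to 0.283918, so
  P(passing raccoon | barking, distant siren) = 0.283918 / 0.960831 ≈ 0.295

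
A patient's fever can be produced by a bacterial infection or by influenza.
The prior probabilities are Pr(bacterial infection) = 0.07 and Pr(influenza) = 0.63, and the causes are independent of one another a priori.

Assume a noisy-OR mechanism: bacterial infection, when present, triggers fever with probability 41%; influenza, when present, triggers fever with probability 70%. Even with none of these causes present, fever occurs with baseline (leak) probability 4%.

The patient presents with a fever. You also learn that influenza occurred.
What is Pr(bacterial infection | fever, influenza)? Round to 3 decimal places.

Pr(bacterial infection | fever, influenza) ≈ 0.081

Under noisy-OR, P(fever | causes) = 1 − (1−0.04)·∏(1−qᵢ) over the active causes.
P(fever | influenza) = 0.712×0.93 + 0.83008×0.07 = 0.662160 + 0.058106 = 0.720266
Restricting to configurations with bacterial infection present: 0.83008×0.07 = 0.058106.
Hence the posterior is 0.058106/0.720266 ≈ 0.081.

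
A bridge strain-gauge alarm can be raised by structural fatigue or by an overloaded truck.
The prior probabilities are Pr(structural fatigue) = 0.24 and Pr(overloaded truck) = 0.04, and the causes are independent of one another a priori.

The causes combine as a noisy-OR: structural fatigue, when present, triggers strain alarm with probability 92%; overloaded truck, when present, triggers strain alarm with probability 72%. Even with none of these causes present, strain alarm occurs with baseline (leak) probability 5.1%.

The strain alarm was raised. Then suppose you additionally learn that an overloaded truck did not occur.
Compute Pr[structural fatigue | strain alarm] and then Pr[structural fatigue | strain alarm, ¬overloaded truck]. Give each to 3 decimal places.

Under noisy-OR, P(strain alarm | causes) = 1 − (1−0.051)·∏(1−qᵢ) over the active causes.
P(strain alarm) = 0.051*0.76*0.96 + 0.73428*0.76*0.04 + 0.92408*0.24*0.96 + 0.978742*0.24*0.04 = 0.037210 + 0.022322 + 0.212908 + 0.009396 = 0.281836
Restricting to configurations with structural fatigue present: 0.212908 + 0.009396 = 0.222304.
So P(structural fatigue | strain alarm) = 0.222304/0.281836 ≈ 0.789.

With the extra evidence:
For the numerator, keep only structural fatigue=true terms: 0.92408·0.24 = 0.221779
The normalizing constant is 0.051·0.76 + 0.92408·0.24 = 0.260539
P(structural fatigue | strain alarm, ¬overloaded truck) = 0.221779/0.260539 ≈ 0.851

Pr[structural fatigue | strain alarm] ≈ 0.789; Pr[structural fatigue | strain alarm, ¬overloaded truck] ≈ 0.851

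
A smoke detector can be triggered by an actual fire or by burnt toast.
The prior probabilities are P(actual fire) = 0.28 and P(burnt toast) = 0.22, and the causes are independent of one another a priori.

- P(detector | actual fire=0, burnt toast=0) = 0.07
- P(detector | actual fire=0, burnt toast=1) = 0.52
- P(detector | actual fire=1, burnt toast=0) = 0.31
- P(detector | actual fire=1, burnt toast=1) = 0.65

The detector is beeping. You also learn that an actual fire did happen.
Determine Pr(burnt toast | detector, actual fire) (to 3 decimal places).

By total probability over both values of burnt toast:
  P(detector | actual fire) = 0.31×0.78 + 0.65×0.22
        = 0.241800 + 0.143000 = 0.384800
The terms with burnt toast present sum to 0.143000, so
  P(burnt toast | detector, actual fire) = 0.143000 / 0.384800 ≈ 0.372

Pr(burnt toast | detector, actual fire) ≈ 0.372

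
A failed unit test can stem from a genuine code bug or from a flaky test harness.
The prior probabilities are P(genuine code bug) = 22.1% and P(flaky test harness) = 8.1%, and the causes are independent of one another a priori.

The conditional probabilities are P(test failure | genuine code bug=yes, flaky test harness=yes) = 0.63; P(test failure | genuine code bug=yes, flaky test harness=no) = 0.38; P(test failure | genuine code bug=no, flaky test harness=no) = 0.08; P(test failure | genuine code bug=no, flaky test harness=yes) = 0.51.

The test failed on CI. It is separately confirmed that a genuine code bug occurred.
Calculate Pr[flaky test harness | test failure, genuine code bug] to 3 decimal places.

Weight on flaky test harness=true, given the evidence: 0.63×0.081 = 0.051030
The normalizing constant is 0.38×0.919 + 0.63×0.081 = 0.400250
Posterior = 0.051030 / 0.400250 ≈ 0.127

Pr[flaky test harness | test failure, genuine code bug] ≈ 0.127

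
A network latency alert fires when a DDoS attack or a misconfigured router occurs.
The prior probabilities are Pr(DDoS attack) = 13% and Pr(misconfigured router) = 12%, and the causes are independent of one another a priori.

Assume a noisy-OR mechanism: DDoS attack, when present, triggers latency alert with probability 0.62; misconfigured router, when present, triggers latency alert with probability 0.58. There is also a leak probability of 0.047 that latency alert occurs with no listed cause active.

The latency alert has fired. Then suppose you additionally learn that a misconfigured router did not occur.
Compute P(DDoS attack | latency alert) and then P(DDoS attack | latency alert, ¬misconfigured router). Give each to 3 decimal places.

P(DDoS attack | latency alert) ≈ 0.466; P(DDoS attack | latency alert, ¬misconfigured router) ≈ 0.670

Under noisy-OR, P(latency alert | causes) = 1 − (1−0.047)·∏(1−qᵢ) over the active causes.
For the numerator, keep only DDoS attack=true terms: 0.072971 + 0.013227 = 0.086198
The normalizing constant is 0.047×0.87×0.88 + 0.59974×0.87×0.12 + 0.63786×0.13×0.88 + 0.847901×0.13×0.12 = 0.184794
P(DDoS attack | latency alert) = 0.086198/0.184794 ≈ 0.466

With the extra evidence:
Sum P(latency alert|·) weighted by the priors over both values of DDoS attack:
  P(latency alert | ¬misconfigured router) = 0.047·0.87 + 0.63786·0.13
        = 0.040890 + 0.082922 = 0.123812
The terms with DDoS attack present sum to 0.082922, so
  P(DDoS attack | latency alert, ¬misconfigured router) = 0.082922 / 0.123812 ≈ 0.670
With misconfigured router excluded, DDoS attack must carry more of the explanatory weight for the latency alert.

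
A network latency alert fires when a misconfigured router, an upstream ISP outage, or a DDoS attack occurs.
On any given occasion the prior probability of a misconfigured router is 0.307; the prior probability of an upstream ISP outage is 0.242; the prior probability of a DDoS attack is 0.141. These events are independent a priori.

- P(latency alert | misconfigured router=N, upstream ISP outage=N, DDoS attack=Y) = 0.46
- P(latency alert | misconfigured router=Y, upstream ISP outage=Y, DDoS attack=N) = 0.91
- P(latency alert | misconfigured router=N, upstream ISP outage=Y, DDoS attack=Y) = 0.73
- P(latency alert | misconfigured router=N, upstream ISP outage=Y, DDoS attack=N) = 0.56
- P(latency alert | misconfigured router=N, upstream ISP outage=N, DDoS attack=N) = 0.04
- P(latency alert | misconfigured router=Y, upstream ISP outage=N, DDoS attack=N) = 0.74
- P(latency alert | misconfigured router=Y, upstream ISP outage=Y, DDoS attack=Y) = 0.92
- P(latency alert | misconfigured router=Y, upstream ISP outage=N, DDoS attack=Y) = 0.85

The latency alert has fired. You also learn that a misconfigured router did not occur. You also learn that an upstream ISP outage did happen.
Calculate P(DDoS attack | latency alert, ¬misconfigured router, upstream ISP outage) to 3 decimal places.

Sum P(latency alert|·) weighted by the priors over both values of DDoS attack:
  P(latency alert | ¬misconfigured router, upstream ISP outage) = 0.56×0.859 + 0.73×0.141
        = 0.481040 + 0.102930 = 0.583970
Keeping only the DDoS attack-present terms gives 0.102930, so
  P(DDoS attack | latency alert, ¬misconfigured router, upstream ISP outage) = 0.102930 / 0.583970 ≈ 0.176

P(DDoS attack | latency alert, ¬misconfigured router, upstream ISP outage) ≈ 0.176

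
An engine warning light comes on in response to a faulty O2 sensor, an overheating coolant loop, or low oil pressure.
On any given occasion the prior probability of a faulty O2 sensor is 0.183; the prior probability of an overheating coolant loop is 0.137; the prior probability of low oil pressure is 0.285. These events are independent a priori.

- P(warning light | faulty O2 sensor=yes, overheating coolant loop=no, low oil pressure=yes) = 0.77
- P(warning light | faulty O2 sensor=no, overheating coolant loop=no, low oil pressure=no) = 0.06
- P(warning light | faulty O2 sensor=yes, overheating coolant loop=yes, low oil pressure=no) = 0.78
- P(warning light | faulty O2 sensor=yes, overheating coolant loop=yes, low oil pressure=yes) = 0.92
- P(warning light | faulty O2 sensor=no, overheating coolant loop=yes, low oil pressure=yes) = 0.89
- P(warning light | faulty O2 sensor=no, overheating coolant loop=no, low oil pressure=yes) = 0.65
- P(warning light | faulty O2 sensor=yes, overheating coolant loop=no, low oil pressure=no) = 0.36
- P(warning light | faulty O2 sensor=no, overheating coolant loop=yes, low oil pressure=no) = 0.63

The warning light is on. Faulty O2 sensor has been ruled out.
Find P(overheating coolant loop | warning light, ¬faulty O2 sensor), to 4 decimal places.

P(overheating coolant loop | warning light, ¬faulty O2 sensor) ≈ 0.3288

Sum P(warning light|·) weighted by the priors over the 4 (overheating coolant loop, low oil pressure) configurations:
  P(warning light | ¬faulty O2 sensor) = 0.06×0.863×0.715 + 0.65×0.863×0.285 + 0.63×0.137×0.715 + 0.89×0.137×0.285
        = 0.037023 + 0.159871 + 0.061712 + 0.034750 = 0.293356
Keeping only the overheating coolant loop-present terms gives 0.096462, so
  P(overheating coolant loop | warning light, ¬faulty O2 sensor) = 0.096462 / 0.293356 ≈ 0.3288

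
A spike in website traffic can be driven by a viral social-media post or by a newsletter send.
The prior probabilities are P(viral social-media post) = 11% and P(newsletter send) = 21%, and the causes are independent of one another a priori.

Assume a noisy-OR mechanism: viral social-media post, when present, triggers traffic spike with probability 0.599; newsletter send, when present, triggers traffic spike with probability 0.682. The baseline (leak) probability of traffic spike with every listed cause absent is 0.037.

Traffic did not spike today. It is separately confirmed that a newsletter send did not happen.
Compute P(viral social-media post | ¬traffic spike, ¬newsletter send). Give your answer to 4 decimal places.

Under noisy-OR, P(traffic spike | causes) = 1 − (1−0.037)·∏(1−qᵢ) over the active causes.
Enumerate both values of viral social-media post and weight by the priors:
  P(¬traffic spike | ¬newsletter send) = 0.963×0.89 + 0.386163×0.11
        = 0.857070 + 0.042478 = 0.899548
Configurations with viral social-media post contribute 0.042478, so
  P(viral social-media post | ¬traffic spike, ¬newsletter send) = 0.042478 / 0.899548 ≈ 0.0472

P(viral social-media post | ¬traffic spike, ¬newsletter send) ≈ 0.0472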